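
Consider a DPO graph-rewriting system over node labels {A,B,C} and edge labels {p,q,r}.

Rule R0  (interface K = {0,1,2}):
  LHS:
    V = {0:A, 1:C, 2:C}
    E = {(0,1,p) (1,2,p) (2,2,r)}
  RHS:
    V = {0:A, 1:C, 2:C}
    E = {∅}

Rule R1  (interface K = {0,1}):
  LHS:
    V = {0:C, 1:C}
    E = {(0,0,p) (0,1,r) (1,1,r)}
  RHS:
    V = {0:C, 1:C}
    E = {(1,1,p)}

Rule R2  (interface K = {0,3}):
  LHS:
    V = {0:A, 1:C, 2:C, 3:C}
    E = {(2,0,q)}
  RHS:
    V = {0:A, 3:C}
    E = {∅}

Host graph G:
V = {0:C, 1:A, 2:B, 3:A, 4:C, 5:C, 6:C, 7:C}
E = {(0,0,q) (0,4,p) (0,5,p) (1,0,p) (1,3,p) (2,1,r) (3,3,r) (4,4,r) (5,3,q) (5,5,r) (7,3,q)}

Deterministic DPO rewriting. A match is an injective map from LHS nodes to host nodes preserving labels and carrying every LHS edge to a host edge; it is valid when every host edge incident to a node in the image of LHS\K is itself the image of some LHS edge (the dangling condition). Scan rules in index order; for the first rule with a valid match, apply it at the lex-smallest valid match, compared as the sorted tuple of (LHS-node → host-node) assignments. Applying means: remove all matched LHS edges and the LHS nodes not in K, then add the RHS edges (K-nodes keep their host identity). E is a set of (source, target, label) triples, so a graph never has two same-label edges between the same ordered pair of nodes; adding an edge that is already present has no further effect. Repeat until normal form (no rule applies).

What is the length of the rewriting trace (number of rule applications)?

start.  V:8 E:11  edges: 0-q->0 0-p->4 0-p->5 1-p->0 1-p->3 2-r->1 3-r->3 4-r->4 5-q->3 5-r->5 7-q->3
1. fire R0 via {0↦1, 1↦0, 2↦4}  →  V:8 E:8  edges: 0-q->0 0-p->5 1-p->3 2-r->1 3-r->3 5-q->3 5-r->5 7-q->3
2. fire R2 via {0↦3, 1↦4, 2↦7, 3↦0}  →  V:6 E:7  edges: 0-q->0 0-p->5 1-p->3 2-r->1 3-r->3 5-q->3 5-r->5
normal form: no rule applies after step 2

Answer: 2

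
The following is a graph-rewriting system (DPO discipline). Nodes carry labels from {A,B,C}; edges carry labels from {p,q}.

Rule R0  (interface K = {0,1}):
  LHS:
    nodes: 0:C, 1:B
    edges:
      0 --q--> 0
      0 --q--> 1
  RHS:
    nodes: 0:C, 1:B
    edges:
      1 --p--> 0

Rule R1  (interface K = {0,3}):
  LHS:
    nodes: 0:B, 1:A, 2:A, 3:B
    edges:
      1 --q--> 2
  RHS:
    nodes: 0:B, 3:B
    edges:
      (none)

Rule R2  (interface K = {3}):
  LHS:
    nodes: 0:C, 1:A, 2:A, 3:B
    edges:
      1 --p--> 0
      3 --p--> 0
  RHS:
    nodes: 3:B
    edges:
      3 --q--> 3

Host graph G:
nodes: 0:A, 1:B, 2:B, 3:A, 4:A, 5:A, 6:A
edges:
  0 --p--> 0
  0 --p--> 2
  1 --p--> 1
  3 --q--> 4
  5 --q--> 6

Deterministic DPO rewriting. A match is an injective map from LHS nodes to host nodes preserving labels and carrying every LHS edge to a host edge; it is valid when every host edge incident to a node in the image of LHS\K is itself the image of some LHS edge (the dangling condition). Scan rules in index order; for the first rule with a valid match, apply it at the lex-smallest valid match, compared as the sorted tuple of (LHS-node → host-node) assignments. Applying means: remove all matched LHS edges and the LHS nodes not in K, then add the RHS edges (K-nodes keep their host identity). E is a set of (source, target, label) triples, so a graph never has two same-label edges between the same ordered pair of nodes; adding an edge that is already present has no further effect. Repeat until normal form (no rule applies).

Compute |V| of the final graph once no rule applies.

initial: |V|=7 |E|=5  E = 0-p->0 0-p->2 1-p->1 3-q->4 5-q->6
step 1: apply R1 at {0↦1, 1↦3, 2↦4, 3↦2}  → |V|=5 |E|=4  E = 0-p->0 0-p->2 1-p->1 5-q->6
step 2: apply R1 at {0↦1, 1↦5, 2↦6, 3↦2}  → |V|=3 |E|=3  E = 0-p->0 0-p->2 1-p->1
final graph: no rule applies after step 2
NF nodes: {0:A, 1:B, 2:B}

Answer: 3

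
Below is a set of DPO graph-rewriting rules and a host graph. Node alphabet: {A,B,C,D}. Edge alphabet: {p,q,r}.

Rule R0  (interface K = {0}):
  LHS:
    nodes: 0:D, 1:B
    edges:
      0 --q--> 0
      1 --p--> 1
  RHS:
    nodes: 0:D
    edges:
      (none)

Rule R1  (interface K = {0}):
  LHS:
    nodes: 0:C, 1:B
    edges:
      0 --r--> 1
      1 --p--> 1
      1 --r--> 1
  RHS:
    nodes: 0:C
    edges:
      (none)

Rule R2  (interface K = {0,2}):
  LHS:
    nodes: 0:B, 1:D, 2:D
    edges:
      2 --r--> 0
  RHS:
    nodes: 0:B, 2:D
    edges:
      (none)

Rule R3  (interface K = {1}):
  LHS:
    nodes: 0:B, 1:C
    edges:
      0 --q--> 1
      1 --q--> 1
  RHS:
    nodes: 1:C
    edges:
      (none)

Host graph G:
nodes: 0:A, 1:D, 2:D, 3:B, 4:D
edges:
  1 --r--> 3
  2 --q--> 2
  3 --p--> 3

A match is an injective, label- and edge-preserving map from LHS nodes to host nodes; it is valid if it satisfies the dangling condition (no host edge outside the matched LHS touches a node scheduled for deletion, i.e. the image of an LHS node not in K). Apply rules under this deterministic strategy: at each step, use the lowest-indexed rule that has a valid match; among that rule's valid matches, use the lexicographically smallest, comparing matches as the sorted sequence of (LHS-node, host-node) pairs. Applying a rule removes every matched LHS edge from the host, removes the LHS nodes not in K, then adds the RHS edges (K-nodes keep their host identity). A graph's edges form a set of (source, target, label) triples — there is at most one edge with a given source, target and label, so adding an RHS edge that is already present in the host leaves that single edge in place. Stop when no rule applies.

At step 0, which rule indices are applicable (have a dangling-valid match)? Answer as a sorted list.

R0: no valid match — 1 raw match, all fail dangling condition
R1: no valid match — LHS pattern not found
R2: 1 valid match — {0↦3, 1↦4, 2↦1}
R3: no valid match — LHS pattern not found

Answer: [R2]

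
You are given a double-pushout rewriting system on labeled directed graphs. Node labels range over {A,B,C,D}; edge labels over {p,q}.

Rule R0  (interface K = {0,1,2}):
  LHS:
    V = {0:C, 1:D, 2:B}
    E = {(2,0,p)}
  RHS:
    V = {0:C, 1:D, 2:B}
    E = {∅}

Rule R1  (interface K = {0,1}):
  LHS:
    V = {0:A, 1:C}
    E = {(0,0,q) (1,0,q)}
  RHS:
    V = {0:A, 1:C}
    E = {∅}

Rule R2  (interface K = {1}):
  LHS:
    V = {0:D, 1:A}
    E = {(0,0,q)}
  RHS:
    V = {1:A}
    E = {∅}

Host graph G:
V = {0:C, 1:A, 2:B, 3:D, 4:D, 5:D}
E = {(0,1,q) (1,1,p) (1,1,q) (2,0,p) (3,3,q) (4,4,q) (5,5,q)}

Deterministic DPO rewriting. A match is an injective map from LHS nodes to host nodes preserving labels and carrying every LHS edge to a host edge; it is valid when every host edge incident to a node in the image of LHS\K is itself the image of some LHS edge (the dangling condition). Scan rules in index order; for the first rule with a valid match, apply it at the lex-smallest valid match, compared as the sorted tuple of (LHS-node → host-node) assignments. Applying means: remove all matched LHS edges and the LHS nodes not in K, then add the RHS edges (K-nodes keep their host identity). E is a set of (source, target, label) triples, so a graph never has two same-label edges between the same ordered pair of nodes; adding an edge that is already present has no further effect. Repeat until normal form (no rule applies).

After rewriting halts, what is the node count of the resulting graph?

Answer: 3

Steps:
[0] host  ⇒  6 nodes, 7 edges  {0-q->1 1-p->1 1-q->1 2-p->0 3-q->3 4-q->4 5-q->5}
[1] R0 @ {0↦0, 1↦3, 2↦2}  ⇒  6 nodes, 6 edges  {0-q->1 1-p->1 1-q->1 3-q->3 4-q->4 5-q->5}
[2] R1 @ {0↦1, 1↦0}  ⇒  6 nodes, 4 edges  {1-p->1 3-q->3 4-q->4 5-q->5}
[3] R2 @ {0↦3, 1↦1}  ⇒  5 nodes, 3 edges  {1-p->1 4-q->4 5-q->5}
[4] R2 @ {0↦4, 1↦1}  ⇒  4 nodes, 2 edges  {1-p->1 5-q->5}
[5] R2 @ {0↦5, 1↦1}  ⇒  3 nodes, 1 edges  {1-p->1}
halt: no rule applies after step 5
NF nodes: {0:C, 1:A, 2:B}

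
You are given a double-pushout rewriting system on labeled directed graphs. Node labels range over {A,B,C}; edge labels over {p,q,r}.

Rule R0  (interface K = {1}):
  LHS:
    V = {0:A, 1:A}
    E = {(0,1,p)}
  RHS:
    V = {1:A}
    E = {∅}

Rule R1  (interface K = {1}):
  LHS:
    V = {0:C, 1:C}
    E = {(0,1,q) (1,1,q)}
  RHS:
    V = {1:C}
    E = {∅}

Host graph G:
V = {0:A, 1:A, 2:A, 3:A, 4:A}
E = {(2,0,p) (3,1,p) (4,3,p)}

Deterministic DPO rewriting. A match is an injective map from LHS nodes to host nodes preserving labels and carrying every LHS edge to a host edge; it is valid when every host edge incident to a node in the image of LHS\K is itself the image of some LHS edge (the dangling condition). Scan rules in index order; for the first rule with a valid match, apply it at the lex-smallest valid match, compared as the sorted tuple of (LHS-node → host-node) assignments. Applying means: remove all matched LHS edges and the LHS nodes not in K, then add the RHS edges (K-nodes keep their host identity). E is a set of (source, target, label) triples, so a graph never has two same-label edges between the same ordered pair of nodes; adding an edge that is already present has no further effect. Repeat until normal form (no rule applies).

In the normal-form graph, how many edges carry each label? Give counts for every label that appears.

start.  V:5 E:3  edges: 2-p->0 3-p->1 4-p->3
1. fire R0 via {0↦2, 1↦0}  →  V:4 E:2  edges: 3-p->1 4-p->3
2. fire R0 via {0↦4, 1↦3}  →  V:3 E:1  edges: 3-p->1
3. fire R0 via {0↦3, 1↦1}  →  V:2 E:0  edges: ∅
final graph: no rule applies after step 3
NF edges: []

Answer: (no edges)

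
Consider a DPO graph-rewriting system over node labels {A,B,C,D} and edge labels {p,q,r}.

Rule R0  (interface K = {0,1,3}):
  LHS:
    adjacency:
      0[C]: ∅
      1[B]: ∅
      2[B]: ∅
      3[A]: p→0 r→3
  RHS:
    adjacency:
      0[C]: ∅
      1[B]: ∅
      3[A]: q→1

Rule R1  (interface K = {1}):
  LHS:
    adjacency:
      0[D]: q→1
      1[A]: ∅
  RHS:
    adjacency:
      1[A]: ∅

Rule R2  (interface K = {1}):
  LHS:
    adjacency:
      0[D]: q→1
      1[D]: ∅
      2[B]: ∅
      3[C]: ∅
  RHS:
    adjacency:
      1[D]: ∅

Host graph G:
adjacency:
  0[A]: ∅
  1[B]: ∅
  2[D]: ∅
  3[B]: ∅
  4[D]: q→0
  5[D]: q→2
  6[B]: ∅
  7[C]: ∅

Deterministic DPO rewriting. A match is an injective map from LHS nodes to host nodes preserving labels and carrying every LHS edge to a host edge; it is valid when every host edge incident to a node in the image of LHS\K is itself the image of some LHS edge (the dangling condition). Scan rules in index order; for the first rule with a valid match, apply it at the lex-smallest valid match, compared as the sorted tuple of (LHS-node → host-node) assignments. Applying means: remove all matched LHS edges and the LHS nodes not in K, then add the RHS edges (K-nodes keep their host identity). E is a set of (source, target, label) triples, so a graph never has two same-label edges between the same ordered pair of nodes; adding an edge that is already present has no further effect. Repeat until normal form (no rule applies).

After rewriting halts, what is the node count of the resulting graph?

start.  V:8 E:2  edges: 4-q->0 5-q->2
1. fire R1 via {0↦4, 1↦0}  →  V:7 E:1  edges: 5-q->2
2. fire R2 via {0↦5, 1↦2, 2↦1, 3↦7}  →  V:4 E:0  edges: ∅
normal form: no rule applies after step 2
NF nodes: {0:A, 2:D, 3:B, 6:B}

Answer: 4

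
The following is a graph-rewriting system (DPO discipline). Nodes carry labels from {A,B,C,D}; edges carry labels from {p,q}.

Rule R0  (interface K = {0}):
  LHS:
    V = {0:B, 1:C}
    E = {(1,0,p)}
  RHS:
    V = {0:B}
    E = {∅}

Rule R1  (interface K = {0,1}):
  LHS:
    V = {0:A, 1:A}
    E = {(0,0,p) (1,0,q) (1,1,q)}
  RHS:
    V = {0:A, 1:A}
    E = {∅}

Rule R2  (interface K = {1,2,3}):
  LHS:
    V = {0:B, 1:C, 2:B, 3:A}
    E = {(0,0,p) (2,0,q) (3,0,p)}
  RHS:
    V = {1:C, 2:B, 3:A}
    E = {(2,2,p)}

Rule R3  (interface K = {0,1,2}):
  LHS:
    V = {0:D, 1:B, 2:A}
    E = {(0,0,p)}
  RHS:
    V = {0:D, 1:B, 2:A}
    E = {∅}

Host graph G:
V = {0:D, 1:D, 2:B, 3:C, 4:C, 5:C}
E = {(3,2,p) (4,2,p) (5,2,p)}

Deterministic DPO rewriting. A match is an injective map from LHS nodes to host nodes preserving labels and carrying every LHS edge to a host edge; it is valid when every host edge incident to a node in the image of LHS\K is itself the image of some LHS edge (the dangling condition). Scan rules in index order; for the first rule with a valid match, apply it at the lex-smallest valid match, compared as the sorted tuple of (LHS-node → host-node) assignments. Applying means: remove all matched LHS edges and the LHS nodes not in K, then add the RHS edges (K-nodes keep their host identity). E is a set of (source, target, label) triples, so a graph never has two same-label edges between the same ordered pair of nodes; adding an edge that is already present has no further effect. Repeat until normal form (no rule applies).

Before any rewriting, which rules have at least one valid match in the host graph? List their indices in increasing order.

R0: 3 valid matches — {0↦2, 1↦3}, {0↦2, 1↦4}, {0↦2, 1↦5}
R1: no valid match — LHS pattern not found
R2: no valid match — LHS pattern not found
R3: no valid match — LHS pattern not found

Answer: [R0]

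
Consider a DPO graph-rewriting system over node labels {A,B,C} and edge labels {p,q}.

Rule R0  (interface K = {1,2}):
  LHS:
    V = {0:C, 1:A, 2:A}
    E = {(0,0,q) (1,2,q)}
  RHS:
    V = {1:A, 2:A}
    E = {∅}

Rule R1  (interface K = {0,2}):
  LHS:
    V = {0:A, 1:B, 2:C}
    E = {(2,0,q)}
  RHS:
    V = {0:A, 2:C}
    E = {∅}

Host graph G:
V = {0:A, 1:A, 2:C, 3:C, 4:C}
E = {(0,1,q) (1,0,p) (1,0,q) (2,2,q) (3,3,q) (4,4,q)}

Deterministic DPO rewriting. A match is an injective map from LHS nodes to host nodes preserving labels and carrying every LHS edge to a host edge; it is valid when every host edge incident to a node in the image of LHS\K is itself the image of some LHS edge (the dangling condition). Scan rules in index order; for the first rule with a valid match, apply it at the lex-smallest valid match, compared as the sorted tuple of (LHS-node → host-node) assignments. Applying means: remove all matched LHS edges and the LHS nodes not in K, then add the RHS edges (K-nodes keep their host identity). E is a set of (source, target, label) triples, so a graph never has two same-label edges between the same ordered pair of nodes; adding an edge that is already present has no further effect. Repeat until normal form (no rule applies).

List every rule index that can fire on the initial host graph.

R0: 6 valid matches — {0↦2, 1↦0, 2↦1}, {0↦2, 1↦1, 2↦0}, {0↦3, 1↦0, 2↦1} (+3 more)
R1: no valid match — LHS pattern not found

Answer: [R0]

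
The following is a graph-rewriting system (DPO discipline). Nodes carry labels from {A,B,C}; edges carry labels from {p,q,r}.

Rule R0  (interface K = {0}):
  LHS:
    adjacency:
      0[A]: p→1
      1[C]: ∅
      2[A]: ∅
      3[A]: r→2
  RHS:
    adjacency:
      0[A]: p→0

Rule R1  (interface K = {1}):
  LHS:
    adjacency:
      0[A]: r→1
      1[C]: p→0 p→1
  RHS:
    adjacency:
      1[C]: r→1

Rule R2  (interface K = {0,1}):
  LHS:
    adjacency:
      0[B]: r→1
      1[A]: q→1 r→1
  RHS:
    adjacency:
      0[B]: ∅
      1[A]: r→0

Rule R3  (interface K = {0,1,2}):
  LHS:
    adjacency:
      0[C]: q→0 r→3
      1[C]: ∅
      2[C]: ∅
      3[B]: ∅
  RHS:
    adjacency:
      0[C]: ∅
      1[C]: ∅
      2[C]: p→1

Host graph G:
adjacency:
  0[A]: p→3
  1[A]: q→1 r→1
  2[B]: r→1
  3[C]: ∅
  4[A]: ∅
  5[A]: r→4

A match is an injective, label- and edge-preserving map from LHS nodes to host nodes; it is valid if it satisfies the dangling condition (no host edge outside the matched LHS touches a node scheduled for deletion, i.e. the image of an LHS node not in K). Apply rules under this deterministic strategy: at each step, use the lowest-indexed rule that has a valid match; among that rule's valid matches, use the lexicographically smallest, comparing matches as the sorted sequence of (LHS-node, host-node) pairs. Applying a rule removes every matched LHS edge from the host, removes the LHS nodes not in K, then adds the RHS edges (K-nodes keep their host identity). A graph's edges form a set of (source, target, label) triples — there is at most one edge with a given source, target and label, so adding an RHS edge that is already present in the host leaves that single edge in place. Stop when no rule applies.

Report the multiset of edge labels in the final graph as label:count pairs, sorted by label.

Answer: p:1 r:1

Derivation:
initial: |V|=6 |E|=5  E = 0-p->3 1-q->1 1-r->1 2-r->1 5-r->4
step 1: apply R0 at {0↦0, 1↦3, 2↦4, 3↦5}  → |V|=3 |E|=4  E = 0-p->0 1-q->1 1-r->1 2-r->1
step 2: apply R2 at {0↦2, 1↦1}  → |V|=3 |E|=2  E = 0-p->0 1-r->2
normal form: no rule applies after step 2
NF edges: [(0, 0, 'p'), (1, 2, 'r')]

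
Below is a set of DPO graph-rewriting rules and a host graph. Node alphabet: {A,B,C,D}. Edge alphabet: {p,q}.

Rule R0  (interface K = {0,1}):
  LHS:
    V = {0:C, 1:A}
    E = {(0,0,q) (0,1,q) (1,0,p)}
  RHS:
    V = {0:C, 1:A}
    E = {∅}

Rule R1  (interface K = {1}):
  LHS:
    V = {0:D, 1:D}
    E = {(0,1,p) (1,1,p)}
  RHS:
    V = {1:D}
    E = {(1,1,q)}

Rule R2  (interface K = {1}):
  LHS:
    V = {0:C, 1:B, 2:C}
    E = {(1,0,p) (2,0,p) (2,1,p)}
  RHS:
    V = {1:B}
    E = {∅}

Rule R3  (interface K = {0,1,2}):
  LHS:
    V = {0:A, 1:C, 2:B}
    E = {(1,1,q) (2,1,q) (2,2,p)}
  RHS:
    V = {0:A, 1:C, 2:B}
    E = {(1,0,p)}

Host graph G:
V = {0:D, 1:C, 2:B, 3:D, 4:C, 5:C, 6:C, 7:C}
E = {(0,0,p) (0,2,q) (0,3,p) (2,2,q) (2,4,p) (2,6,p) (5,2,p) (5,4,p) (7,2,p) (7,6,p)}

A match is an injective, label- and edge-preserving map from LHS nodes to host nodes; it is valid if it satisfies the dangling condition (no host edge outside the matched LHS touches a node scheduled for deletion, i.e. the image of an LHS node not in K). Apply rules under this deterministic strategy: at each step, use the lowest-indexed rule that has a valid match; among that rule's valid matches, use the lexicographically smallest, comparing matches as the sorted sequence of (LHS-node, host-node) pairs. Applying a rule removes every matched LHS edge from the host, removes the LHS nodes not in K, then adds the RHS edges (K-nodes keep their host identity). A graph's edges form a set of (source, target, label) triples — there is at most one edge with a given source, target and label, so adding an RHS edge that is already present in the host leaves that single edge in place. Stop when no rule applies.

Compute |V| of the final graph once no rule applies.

Answer: 4

Derivation:
[0] host  ⇒  8 nodes, 10 edges  {0-p->0 0-q->2 0-p->3 2-q->2 2-p->4 2-p->6 5-p->2 5-p->4 7-p->2 7-p->6}
[1] R2 @ {0↦4, 1↦2, 2↦5}  ⇒  6 nodes, 7 edges  {0-p->0 0-q->2 0-p->3 2-q->2 2-p->6 7-p->2 7-p->6}
[2] R2 @ {0↦6, 1↦2, 2↦7}  ⇒  4 nodes, 4 edges  {0-p->0 0-q->2 0-p->3 2-q->2}
halt: no rule applies after step 2
NF nodes: {0:D, 1:C, 2:B, 3:D}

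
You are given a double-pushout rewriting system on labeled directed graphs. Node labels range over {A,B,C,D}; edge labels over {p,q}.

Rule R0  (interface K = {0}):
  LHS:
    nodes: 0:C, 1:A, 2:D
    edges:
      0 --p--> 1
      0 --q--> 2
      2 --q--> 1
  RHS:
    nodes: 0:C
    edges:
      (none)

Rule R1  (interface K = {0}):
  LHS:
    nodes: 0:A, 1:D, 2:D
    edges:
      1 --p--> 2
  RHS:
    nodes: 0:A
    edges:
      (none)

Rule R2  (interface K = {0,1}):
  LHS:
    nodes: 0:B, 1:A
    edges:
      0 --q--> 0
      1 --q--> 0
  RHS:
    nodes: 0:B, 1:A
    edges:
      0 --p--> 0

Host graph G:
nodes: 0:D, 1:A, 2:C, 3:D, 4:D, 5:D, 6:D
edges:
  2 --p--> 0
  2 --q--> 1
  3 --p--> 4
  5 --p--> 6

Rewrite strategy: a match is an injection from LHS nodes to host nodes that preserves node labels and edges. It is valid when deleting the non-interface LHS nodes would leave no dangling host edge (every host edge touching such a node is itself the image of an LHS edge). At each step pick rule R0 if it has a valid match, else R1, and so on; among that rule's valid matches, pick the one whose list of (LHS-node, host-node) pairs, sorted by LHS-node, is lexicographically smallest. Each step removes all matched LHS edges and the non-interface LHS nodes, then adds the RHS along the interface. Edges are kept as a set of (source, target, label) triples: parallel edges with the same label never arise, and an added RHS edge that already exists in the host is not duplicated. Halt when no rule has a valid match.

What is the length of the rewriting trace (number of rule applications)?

Answer: 2

Steps:
start.  V:7 E:4  edges: 2-p->0 2-q->1 3-p->4 5-p->6
1. fire R1 via {0↦1, 1↦3, 2↦4}  →  V:5 E:3  edges: 2-p->0 2-q->1 5-p->6
2. fire R1 via {0↦1, 1↦5, 2↦6}  →  V:3 E:2  edges: 2-p->0 2-q->1
final graph: no rule applies after step 2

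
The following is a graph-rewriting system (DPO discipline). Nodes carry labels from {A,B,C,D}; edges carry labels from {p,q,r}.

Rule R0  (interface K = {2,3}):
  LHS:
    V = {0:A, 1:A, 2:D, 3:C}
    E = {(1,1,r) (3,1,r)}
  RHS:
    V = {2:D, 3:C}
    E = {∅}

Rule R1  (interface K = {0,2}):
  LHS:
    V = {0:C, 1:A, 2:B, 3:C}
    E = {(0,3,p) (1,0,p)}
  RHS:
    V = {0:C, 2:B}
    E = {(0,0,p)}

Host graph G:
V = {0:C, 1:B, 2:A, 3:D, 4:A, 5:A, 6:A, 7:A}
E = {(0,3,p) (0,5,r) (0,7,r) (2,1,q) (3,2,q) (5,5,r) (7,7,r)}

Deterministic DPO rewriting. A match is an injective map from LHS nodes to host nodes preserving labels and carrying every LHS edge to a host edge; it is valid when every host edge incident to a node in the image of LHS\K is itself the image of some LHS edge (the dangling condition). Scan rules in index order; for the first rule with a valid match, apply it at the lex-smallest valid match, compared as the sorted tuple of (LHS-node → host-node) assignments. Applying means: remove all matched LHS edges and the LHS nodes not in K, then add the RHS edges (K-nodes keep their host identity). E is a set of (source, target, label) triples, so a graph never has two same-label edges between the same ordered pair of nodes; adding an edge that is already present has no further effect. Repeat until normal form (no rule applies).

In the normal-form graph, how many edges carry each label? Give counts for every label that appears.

[0] host  ⇒  8 nodes, 7 edges  {0-p->3 0-r->5 0-r->7 2-q->1 3-q->2 5-r->5 7-r->7}
[1] R0 @ {0↦4, 1↦5, 2↦3, 3↦0}  ⇒  6 nodes, 5 edges  {0-p->3 0-r->7 2-q->1 3-q->2 7-r->7}
[2] R0 @ {0↦6, 1↦7, 2↦3, 3↦0}  ⇒  4 nodes, 3 edges  {0-p->3 2-q->1 3-q->2}
halt: no rule applies after step 2
NF edges: [(0, 3, 'p'), (2, 1, 'q'), (3, 2, 'q')]

Answer: p:1 q:2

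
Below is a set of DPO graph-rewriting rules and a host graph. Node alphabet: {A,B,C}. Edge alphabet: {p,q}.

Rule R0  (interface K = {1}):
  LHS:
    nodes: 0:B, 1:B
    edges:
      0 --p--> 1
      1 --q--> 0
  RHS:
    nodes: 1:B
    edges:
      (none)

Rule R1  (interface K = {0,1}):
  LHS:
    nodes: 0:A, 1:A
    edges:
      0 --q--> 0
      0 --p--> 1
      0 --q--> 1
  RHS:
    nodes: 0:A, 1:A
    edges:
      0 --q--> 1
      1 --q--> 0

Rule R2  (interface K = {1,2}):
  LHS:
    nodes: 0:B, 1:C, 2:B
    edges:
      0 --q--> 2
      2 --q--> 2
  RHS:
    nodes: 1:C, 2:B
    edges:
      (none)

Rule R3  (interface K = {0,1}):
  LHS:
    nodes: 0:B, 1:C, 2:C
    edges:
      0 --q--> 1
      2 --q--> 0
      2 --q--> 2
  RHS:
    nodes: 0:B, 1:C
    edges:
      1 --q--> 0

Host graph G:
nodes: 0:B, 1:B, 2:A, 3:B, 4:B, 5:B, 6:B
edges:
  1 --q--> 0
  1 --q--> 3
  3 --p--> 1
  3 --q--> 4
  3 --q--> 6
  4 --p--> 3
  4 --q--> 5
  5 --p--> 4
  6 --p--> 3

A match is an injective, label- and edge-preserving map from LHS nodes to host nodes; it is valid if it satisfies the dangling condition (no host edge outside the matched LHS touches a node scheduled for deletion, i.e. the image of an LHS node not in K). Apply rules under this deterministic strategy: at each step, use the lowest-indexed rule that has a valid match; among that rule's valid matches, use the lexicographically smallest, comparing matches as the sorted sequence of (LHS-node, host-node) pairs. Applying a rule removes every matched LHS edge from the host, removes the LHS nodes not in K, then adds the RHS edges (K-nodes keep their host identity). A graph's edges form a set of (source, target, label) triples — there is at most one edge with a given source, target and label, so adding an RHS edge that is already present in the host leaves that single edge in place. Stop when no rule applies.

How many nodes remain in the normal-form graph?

initial: |V|=7 |E|=9  E = 1-q->0 1-q->3 3-p->1 3-q->4 3-q->6 4-p->3 4-q->5 5-p->4 6-p->3
step 1: apply R0 at {0↦5, 1↦4}  → |V|=6 |E|=7  E = 1-q->0 1-q->3 3-p->1 3-q->4 3-q->6 4-p->3 6-p->3
step 2: apply R0 at {0↦4, 1↦3}  → |V|=5 |E|=5  E = 1-q->0 1-q->3 3-p->1 3-q->6 6-p->3
step 3: apply R0 at {0↦6, 1↦3}  → |V|=4 |E|=3  E = 1-q->0 1-q->3 3-p->1
step 4: apply R0 at {0↦3, 1↦1}  → |V|=3 |E|=1  E = 1-q->0
final graph: no rule applies after step 4
NF nodes: {0:B, 1:B, 2:A}

Answer: 3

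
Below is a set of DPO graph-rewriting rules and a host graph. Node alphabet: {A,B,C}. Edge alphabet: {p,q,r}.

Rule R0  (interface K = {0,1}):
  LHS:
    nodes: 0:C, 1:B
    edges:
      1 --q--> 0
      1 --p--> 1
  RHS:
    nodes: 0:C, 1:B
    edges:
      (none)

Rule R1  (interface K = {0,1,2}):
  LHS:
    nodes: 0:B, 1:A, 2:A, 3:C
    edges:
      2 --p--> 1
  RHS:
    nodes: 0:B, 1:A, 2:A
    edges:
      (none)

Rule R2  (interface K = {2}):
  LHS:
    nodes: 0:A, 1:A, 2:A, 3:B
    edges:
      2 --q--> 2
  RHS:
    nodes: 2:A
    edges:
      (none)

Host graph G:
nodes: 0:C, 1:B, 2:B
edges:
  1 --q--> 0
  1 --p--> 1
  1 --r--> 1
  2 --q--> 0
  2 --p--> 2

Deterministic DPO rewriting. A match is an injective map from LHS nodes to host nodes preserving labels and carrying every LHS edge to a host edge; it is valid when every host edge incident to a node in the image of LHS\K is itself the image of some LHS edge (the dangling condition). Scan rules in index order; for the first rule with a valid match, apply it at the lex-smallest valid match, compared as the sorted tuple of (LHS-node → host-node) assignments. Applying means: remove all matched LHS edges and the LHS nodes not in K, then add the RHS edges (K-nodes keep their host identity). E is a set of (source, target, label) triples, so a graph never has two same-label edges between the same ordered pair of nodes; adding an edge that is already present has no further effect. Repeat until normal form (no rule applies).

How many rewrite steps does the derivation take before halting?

Answer: 2

Derivation:
start.  V:3 E:5  edges: 1-q->0 1-p->1 1-r->1 2-q->0 2-p->2
1. fire R0 via {0↦0, 1↦1}  →  V:3 E:3  edges: 1-r->1 2-q->0 2-p->2
2. fire R0 via {0↦0, 1↦2}  →  V:3 E:1  edges: 1-r->1
final graph: no rule applies after step 2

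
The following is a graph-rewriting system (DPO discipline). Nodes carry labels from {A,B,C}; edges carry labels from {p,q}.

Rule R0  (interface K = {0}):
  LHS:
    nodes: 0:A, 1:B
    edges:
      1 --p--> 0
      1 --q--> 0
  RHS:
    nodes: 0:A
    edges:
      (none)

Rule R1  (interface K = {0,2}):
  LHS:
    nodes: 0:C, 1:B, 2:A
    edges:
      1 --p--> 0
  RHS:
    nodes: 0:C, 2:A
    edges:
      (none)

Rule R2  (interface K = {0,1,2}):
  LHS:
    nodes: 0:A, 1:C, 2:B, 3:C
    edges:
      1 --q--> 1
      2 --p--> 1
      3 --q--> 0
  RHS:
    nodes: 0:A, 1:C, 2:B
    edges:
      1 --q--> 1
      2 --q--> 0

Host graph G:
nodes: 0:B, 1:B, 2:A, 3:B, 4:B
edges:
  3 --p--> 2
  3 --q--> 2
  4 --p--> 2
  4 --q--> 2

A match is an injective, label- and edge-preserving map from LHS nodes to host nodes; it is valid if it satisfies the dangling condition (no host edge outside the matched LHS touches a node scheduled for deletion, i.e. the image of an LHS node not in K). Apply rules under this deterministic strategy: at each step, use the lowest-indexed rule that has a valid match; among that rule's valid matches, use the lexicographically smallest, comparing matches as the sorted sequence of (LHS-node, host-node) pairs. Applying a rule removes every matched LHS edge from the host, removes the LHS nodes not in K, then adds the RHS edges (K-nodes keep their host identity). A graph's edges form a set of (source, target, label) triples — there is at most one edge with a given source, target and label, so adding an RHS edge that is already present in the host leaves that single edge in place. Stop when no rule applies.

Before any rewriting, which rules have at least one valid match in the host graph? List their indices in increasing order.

R0: 2 valid matches — {0↦2, 1↦3}, {0↦2, 1↦4}
R1: no valid match — LHS pattern not found
R2: no valid match — LHS pattern not found

Answer: [R0]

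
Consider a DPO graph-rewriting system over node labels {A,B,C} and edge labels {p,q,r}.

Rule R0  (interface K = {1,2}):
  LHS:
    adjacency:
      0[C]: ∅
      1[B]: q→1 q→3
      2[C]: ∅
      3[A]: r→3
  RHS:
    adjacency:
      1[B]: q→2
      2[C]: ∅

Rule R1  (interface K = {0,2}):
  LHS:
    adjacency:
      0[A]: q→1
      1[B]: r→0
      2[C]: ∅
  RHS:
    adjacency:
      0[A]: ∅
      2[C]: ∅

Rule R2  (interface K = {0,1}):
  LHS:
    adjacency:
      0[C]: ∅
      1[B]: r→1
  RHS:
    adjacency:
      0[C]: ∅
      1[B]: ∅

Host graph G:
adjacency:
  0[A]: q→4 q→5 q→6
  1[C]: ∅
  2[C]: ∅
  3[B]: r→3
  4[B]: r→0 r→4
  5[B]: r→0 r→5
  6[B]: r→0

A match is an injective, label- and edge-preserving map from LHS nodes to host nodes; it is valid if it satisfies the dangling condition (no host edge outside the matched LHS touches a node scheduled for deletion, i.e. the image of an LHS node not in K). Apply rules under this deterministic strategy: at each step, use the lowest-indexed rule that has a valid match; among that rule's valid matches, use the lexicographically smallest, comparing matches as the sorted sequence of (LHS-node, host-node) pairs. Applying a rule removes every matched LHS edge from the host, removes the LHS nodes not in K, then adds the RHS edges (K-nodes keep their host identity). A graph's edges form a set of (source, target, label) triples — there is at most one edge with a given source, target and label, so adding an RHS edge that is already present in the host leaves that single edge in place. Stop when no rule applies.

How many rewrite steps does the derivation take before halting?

Answer: 6

Steps:
start.  V:7 E:9  edges: 0-q->4 0-q->5 0-q->6 3-r->3 4-r->0 4-r->4 5-r->0 5-r->5 6-r->0
1. fire R1 via {0↦0, 1↦6, 2↦1}  →  V:6 E:7  edges: 0-q->4 0-q->5 3-r->3 4-r->0 4-r->4 5-r->0 5-r->5
2. fire R2 via {0↦1, 1↦3}  →  V:6 E:6  edges: 0-q->4 0-q->5 4-r->0 4-r->4 5-r->0 5-r->5
3. fire R2 via {0↦1, 1↦4}  →  V:6 E:5  edges: 0-q->4 0-q->5 4-r->0 5-r->0 5-r->5
4. fire R1 via {0↦0, 1↦4, 2↦1}  →  V:5 E:3  edges: 0-q->5 5-r->0 5-r->5
5. fire R2 via {0↦1, 1↦5}  →  V:5 E:2  edges: 0-q->5 5-r->0
6. fire R1 via {0↦0, 1↦5, 2↦1}  →  V:4 E:0  edges: ∅
normal form: no rule applies after step 6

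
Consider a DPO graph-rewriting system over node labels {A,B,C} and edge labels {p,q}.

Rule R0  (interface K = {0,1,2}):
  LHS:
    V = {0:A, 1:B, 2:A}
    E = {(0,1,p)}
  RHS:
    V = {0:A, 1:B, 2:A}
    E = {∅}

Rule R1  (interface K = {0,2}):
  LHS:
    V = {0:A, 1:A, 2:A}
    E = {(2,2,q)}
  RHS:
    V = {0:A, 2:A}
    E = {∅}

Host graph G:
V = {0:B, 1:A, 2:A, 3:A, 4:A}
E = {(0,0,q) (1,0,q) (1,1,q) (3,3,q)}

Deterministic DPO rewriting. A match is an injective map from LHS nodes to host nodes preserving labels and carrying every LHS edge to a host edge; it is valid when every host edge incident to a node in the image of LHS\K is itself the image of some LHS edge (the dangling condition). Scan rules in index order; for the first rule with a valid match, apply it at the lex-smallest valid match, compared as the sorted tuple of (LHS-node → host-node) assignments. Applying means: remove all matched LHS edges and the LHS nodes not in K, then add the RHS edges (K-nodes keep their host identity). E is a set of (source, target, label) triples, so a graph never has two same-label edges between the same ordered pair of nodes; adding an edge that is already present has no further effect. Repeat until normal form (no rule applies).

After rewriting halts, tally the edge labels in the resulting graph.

start.  V:5 E:4  edges: 0-q->0 1-q->0 1-q->1 3-q->3
1. fire R1 via {0↦1, 1↦2, 2↦3}  →  V:4 E:3  edges: 0-q->0 1-q->0 1-q->1
2. fire R1 via {0↦3, 1↦4, 2↦1}  →  V:3 E:2  edges: 0-q->0 1-q->0
normal form: no rule applies after step 2
NF edges: [(0, 0, 'q'), (1, 0, 'q')]

Answer: q:2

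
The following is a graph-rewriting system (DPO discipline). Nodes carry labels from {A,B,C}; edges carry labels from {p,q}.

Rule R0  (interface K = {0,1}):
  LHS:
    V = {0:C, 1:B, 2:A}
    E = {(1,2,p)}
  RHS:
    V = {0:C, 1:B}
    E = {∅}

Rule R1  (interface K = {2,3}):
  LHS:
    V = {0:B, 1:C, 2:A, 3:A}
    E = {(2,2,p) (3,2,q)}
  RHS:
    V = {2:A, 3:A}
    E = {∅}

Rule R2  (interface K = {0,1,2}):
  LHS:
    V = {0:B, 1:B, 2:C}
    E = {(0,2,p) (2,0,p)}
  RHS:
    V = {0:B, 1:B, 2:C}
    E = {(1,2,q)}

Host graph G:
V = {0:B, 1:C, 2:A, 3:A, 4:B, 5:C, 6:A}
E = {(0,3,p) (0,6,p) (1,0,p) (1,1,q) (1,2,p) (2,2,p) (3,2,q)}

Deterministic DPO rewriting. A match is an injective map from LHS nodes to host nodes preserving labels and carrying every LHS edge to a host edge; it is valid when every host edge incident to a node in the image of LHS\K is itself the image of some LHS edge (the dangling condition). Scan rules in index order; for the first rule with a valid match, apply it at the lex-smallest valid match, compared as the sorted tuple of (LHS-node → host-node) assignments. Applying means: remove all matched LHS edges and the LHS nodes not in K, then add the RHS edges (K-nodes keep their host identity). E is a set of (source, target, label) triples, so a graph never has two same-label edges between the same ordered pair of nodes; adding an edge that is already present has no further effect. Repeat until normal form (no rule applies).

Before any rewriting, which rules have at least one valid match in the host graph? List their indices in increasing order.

R0: 2 valid matches — {0↦1, 1↦0, 2↦6}, {0↦5, 1↦0, 2↦6}
R1: 1 valid match — {0↦4, 1↦5, 2↦2, 3↦3}
R2: no valid match — LHS pattern not found

Answer: [R0,R1]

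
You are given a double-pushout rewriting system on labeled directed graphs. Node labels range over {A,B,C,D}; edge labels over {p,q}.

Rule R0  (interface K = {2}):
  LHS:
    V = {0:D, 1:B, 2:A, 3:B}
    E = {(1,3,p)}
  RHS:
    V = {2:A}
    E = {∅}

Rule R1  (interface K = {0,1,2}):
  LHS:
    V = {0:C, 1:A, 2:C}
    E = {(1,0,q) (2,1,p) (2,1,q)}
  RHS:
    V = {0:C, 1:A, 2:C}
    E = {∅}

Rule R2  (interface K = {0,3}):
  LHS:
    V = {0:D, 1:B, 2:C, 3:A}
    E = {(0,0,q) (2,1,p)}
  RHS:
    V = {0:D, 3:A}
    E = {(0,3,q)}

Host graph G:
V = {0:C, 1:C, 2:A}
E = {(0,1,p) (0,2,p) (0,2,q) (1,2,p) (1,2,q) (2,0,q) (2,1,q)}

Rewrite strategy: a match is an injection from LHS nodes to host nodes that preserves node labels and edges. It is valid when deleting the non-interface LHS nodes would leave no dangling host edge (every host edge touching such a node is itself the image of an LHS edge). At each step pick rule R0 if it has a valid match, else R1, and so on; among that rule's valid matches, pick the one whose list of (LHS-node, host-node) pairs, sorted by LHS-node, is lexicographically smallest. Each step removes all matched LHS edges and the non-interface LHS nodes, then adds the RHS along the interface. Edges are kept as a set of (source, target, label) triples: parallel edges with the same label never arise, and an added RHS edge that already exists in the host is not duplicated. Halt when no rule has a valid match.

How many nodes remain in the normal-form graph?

Answer: 3

Derivation:
start.  V:3 E:7  edges: 0-p->1 0-p->2 0-q->2 1-p->2 1-q->2 2-q->0 2-q->1
1. fire R1 via {0↦0, 1↦2, 2↦1}  →  V:3 E:4  edges: 0-p->1 0-p->2 0-q->2 2-q->1
2. fire R1 via {0↦1, 1↦2, 2↦0}  →  V:3 E:1  edges: 0-p->1
halt: no rule applies after step 2
NF nodes: {0:C, 1:C, 2:A}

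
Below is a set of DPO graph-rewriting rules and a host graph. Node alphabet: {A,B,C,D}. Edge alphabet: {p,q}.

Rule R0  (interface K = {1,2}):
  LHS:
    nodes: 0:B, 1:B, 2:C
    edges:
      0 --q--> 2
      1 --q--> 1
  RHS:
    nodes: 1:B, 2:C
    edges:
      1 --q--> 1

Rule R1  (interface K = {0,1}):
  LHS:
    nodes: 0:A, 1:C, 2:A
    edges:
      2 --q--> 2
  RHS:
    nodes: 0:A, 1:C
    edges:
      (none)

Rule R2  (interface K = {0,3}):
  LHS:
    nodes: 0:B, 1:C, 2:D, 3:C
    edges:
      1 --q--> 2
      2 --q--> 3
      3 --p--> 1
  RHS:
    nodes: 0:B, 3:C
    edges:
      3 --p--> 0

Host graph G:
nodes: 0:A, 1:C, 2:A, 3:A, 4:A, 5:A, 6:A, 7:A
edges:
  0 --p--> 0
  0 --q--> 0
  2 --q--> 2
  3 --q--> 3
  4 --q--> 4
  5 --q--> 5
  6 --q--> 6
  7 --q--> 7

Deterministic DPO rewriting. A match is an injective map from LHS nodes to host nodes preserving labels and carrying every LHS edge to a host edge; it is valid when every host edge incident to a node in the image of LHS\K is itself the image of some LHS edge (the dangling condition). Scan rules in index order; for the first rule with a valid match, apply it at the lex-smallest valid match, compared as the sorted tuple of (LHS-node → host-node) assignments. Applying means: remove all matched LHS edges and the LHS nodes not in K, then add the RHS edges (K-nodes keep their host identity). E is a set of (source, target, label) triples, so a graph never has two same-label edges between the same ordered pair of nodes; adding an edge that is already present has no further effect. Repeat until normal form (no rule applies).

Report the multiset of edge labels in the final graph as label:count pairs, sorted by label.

start.  V:8 E:8  edges: 0-p->0 0-q->0 2-q->2 3-q->3 4-q->4 5-q->5 6-q->6 7-q->7
1. fire R1 via {0↦0, 1↦1, 2↦2}  →  V:7 E:7  edges: 0-p->0 0-q->0 3-q->3 4-q->4 5-q->5 6-q->6 7-q->7
2. fire R1 via {0↦0, 1↦1, 2↦3}  →  V:6 E:6  edges: 0-p->0 0-q->0 4-q->4 5-q->5 6-q->6 7-q->7
3. fire R1 via {0↦0, 1↦1, 2↦4}  →  V:5 E:5  edges: 0-p->0 0-q->0 5-q->5 6-q->6 7-q->7
4. fire R1 via {0↦0, 1↦1, 2↦5}  →  V:4 E:4  edges: 0-p->0 0-q->0 6-q->6 7-q->7
5. fire R1 via {0↦0, 1↦1, 2↦6}  →  V:3 E:3  edges: 0-p->0 0-q->0 7-q->7
6. fire R1 via {0↦0, 1↦1, 2↦7}  →  V:2 E:2  edges: 0-p->0 0-q->0
final graph: no rule applies after step 6
NF edges: [(0, 0, 'p'), (0, 0, 'q')]

Answer: p:1 q:1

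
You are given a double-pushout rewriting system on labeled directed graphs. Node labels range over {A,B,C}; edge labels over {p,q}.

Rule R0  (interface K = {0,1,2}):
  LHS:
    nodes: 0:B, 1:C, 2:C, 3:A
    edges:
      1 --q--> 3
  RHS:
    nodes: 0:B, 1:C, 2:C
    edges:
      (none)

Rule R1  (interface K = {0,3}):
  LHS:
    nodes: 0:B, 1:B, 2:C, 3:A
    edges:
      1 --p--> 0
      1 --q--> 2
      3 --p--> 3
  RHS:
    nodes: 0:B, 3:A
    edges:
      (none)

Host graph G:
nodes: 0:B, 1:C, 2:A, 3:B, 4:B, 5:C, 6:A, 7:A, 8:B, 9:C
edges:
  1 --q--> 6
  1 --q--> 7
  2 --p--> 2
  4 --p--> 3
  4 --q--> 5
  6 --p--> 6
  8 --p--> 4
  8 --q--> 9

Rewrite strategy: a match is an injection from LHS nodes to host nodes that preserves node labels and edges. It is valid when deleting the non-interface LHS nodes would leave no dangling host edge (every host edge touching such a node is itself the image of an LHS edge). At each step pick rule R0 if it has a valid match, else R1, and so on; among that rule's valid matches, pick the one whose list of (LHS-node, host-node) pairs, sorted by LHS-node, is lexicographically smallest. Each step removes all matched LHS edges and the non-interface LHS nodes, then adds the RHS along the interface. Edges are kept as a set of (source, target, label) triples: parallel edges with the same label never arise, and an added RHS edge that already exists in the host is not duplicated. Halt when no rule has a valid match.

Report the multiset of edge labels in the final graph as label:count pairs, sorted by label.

initial: |V|=10 |E|=8  E = 1-q->6 1-q->7 2-p->2 4-p->3 4-q->5 6-p->6 8-p->4 8-q->9
step 1: apply R0 at {0↦0, 1↦1, 2↦5, 3↦7}  → |V|=9 |E|=7  E = 1-q->6 2-p->2 4-p->3 4-q->5 6-p->6 8-p->4 8-q->9
step 2: apply R1 at {0↦4, 1↦8, 2↦9, 3↦2}  → |V|=7 |E|=4  E = 1-q->6 4-p->3 4-q->5 6-p->6
step 3: apply R1 at {0↦3, 1↦4, 2↦5, 3↦6}  → |V|=5 |E|=1  E = 1-q->6
final graph: no rule applies after step 3
NF edges: [(1, 6, 'q')]

Answer: q:1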